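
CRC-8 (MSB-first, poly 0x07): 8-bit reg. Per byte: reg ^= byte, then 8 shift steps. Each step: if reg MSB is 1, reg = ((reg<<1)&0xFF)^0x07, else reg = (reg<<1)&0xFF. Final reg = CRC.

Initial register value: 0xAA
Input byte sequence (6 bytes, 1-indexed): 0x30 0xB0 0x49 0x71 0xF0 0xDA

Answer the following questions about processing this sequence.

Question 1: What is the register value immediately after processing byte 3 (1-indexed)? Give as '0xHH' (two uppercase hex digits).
After byte 1 (0x30): reg=0xCF
After byte 2 (0xB0): reg=0x7A
After byte 3 (0x49): reg=0x99

Answer: 0x99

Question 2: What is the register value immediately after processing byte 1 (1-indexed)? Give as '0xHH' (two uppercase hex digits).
After byte 1 (0x30): reg=0xCF

Answer: 0xCF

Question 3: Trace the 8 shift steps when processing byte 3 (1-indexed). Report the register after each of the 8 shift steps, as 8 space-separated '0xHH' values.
Answer: 0x66 0xCC 0x9F 0x39 0x72 0xE4 0xCF 0x99

Derivation:
After byte 1 (0x30): reg=0xCF
After byte 2 (0xB0): reg=0x7A
Register before byte 3: 0x7A
After XOR with byte 0x49: 0x33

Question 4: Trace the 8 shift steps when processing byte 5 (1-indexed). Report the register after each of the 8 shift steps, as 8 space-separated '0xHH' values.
Answer: 0xCC 0x9F 0x39 0x72 0xE4 0xCF 0x99 0x35

Derivation:
After byte 1 (0x30): reg=0xCF
After byte 2 (0xB0): reg=0x7A
After byte 3 (0x49): reg=0x99
After byte 4 (0x71): reg=0x96
Register before byte 5: 0x96
After XOR with byte 0xF0: 0x66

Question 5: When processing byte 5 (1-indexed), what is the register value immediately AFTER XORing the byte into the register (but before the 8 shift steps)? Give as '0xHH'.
Register before byte 5: 0x96
Byte 5: 0xF0
0x96 XOR 0xF0 = 0x66

Answer: 0x66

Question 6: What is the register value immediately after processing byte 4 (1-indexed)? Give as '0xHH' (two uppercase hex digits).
After byte 1 (0x30): reg=0xCF
After byte 2 (0xB0): reg=0x7A
After byte 3 (0x49): reg=0x99
After byte 4 (0x71): reg=0x96

Answer: 0x96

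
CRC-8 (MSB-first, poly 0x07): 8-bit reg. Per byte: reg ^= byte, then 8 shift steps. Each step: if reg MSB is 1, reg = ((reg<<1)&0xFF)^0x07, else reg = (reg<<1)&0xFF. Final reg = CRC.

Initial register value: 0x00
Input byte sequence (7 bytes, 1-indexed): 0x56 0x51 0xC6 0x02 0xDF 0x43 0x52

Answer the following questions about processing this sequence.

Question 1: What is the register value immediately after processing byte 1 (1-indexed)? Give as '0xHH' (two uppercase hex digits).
After byte 1 (0x56): reg=0xA5

Answer: 0xA5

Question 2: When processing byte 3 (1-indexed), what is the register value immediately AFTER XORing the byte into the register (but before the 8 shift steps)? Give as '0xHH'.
Answer: 0x04

Derivation:
Register before byte 3: 0xC2
Byte 3: 0xC6
0xC2 XOR 0xC6 = 0x04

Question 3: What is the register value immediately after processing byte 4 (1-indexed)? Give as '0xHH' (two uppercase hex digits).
Answer: 0x5A

Derivation:
After byte 1 (0x56): reg=0xA5
After byte 2 (0x51): reg=0xC2
After byte 3 (0xC6): reg=0x1C
After byte 4 (0x02): reg=0x5A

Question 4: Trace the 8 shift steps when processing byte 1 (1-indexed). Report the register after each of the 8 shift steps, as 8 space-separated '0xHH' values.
Answer: 0xAC 0x5F 0xBE 0x7B 0xF6 0xEB 0xD1 0xA5

Derivation:
Register before byte 1: 0x00
After XOR with byte 0x56: 0x56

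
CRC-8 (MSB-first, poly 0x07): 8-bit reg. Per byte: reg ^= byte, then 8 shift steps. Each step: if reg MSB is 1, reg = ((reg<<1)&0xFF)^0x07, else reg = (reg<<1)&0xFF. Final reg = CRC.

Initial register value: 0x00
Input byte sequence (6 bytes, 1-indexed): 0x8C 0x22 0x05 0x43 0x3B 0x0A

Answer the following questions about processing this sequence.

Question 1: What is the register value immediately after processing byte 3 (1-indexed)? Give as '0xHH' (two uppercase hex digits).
Answer: 0x6E

Derivation:
After byte 1 (0x8C): reg=0xAD
After byte 2 (0x22): reg=0xA4
After byte 3 (0x05): reg=0x6E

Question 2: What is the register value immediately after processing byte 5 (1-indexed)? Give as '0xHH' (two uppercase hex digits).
After byte 1 (0x8C): reg=0xAD
After byte 2 (0x22): reg=0xA4
After byte 3 (0x05): reg=0x6E
After byte 4 (0x43): reg=0xC3
After byte 5 (0x3B): reg=0xE6

Answer: 0xE6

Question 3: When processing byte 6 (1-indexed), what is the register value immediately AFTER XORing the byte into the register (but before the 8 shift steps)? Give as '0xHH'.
Answer: 0xEC

Derivation:
Register before byte 6: 0xE6
Byte 6: 0x0A
0xE6 XOR 0x0A = 0xEC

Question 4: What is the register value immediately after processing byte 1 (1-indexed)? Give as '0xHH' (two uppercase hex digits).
Answer: 0xAD

Derivation:
After byte 1 (0x8C): reg=0xAD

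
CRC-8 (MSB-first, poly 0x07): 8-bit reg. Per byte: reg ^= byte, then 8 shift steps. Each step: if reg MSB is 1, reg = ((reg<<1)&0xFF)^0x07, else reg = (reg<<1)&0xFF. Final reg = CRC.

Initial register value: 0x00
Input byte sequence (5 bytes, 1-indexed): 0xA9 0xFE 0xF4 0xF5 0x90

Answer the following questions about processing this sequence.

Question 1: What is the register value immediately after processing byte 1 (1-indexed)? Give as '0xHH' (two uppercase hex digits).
Answer: 0x56

Derivation:
After byte 1 (0xA9): reg=0x56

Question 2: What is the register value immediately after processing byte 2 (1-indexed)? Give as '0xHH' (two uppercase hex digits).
After byte 1 (0xA9): reg=0x56
After byte 2 (0xFE): reg=0x51

Answer: 0x51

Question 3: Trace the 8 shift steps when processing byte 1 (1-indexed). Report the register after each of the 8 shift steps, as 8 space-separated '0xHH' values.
Register before byte 1: 0x00
After XOR with byte 0xA9: 0xA9

Answer: 0x55 0xAA 0x53 0xA6 0x4B 0x96 0x2B 0x56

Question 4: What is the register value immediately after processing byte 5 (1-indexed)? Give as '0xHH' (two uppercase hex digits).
Answer: 0x24

Derivation:
After byte 1 (0xA9): reg=0x56
After byte 2 (0xFE): reg=0x51
After byte 3 (0xF4): reg=0x72
After byte 4 (0xF5): reg=0x9C
After byte 5 (0x90): reg=0x24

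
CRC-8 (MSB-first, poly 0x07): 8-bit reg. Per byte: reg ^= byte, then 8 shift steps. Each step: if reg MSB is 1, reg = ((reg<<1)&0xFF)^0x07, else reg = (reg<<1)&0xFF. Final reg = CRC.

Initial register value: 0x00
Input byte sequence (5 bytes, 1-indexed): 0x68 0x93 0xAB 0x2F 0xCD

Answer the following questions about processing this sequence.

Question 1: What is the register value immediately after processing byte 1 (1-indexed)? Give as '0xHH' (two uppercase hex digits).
After byte 1 (0x68): reg=0x1F

Answer: 0x1F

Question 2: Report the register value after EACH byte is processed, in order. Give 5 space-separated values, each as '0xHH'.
0x1F 0xAD 0x12 0xB3 0x7D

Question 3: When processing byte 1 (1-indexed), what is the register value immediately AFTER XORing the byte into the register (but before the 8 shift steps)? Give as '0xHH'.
Answer: 0x68

Derivation:
Register before byte 1: 0x00
Byte 1: 0x68
0x00 XOR 0x68 = 0x68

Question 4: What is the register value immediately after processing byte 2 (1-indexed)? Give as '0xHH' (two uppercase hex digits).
After byte 1 (0x68): reg=0x1F
After byte 2 (0x93): reg=0xAD

Answer: 0xAD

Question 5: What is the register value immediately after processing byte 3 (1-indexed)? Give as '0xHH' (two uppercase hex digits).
After byte 1 (0x68): reg=0x1F
After byte 2 (0x93): reg=0xAD
After byte 3 (0xAB): reg=0x12

Answer: 0x12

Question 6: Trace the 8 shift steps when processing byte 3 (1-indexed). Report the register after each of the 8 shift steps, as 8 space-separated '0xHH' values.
Answer: 0x0C 0x18 0x30 0x60 0xC0 0x87 0x09 0x12

Derivation:
After byte 1 (0x68): reg=0x1F
After byte 2 (0x93): reg=0xAD
Register before byte 3: 0xAD
After XOR with byte 0xAB: 0x06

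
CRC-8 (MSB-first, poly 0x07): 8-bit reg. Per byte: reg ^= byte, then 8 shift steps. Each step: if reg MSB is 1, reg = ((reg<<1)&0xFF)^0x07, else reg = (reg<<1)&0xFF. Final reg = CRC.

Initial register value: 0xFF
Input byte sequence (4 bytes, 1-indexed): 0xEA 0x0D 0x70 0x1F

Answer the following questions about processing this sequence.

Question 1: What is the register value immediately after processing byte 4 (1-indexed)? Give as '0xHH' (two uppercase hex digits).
After byte 1 (0xEA): reg=0x6B
After byte 2 (0x0D): reg=0x35
After byte 3 (0x70): reg=0xDC
After byte 4 (0x1F): reg=0x47

Answer: 0x47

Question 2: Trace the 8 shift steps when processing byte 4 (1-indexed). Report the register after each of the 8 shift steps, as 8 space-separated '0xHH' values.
Answer: 0x81 0x05 0x0A 0x14 0x28 0x50 0xA0 0x47

Derivation:
After byte 1 (0xEA): reg=0x6B
After byte 2 (0x0D): reg=0x35
After byte 3 (0x70): reg=0xDC
Register before byte 4: 0xDC
After XOR with byte 0x1F: 0xC3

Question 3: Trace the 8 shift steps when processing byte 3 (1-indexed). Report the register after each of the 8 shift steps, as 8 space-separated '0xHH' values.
Answer: 0x8A 0x13 0x26 0x4C 0x98 0x37 0x6E 0xDC

Derivation:
After byte 1 (0xEA): reg=0x6B
After byte 2 (0x0D): reg=0x35
Register before byte 3: 0x35
After XOR with byte 0x70: 0x45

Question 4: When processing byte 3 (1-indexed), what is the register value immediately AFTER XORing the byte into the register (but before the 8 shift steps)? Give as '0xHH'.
Answer: 0x45

Derivation:
Register before byte 3: 0x35
Byte 3: 0x70
0x35 XOR 0x70 = 0x45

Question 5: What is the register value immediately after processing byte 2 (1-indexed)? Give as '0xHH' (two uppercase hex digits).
Answer: 0x35

Derivation:
After byte 1 (0xEA): reg=0x6B
After byte 2 (0x0D): reg=0x35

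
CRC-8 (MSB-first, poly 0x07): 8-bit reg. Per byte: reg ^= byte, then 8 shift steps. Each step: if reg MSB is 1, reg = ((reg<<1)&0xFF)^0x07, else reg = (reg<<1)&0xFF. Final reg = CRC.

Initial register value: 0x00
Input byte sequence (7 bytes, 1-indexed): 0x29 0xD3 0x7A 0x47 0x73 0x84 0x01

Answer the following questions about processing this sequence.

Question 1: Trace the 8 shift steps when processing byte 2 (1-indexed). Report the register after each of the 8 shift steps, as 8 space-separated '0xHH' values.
After byte 1 (0x29): reg=0xDF
Register before byte 2: 0xDF
After XOR with byte 0xD3: 0x0C

Answer: 0x18 0x30 0x60 0xC0 0x87 0x09 0x12 0x24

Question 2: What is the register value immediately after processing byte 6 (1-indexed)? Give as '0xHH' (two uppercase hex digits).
Answer: 0xA0

Derivation:
After byte 1 (0x29): reg=0xDF
After byte 2 (0xD3): reg=0x24
After byte 3 (0x7A): reg=0x9D
After byte 4 (0x47): reg=0x08
After byte 5 (0x73): reg=0x66
After byte 6 (0x84): reg=0xA0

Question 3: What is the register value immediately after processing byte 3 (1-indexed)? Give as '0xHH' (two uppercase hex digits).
Answer: 0x9D

Derivation:
After byte 1 (0x29): reg=0xDF
After byte 2 (0xD3): reg=0x24
After byte 3 (0x7A): reg=0x9D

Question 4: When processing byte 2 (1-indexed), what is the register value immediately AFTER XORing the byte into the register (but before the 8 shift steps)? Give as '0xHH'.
Answer: 0x0C

Derivation:
Register before byte 2: 0xDF
Byte 2: 0xD3
0xDF XOR 0xD3 = 0x0C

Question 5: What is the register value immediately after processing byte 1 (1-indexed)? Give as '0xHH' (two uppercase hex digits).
Answer: 0xDF

Derivation:
After byte 1 (0x29): reg=0xDF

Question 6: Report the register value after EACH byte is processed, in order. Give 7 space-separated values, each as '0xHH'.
0xDF 0x24 0x9D 0x08 0x66 0xA0 0x6E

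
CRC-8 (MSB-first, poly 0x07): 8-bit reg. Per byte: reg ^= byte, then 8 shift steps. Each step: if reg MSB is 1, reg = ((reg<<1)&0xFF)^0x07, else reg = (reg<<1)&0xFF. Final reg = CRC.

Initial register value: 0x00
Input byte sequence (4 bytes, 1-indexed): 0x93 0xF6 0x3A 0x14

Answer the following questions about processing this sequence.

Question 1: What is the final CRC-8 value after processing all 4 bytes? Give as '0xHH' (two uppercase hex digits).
Answer: 0x6A

Derivation:
After byte 1 (0x93): reg=0xF0
After byte 2 (0xF6): reg=0x12
After byte 3 (0x3A): reg=0xD8
After byte 4 (0x14): reg=0x6A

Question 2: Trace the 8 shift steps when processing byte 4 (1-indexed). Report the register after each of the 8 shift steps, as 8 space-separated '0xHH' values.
Answer: 0x9F 0x39 0x72 0xE4 0xCF 0x99 0x35 0x6A

Derivation:
After byte 1 (0x93): reg=0xF0
After byte 2 (0xF6): reg=0x12
After byte 3 (0x3A): reg=0xD8
Register before byte 4: 0xD8
After XOR with byte 0x14: 0xCC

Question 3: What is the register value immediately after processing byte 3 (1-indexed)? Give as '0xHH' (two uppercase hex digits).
After byte 1 (0x93): reg=0xF0
After byte 2 (0xF6): reg=0x12
After byte 3 (0x3A): reg=0xD8

Answer: 0xD8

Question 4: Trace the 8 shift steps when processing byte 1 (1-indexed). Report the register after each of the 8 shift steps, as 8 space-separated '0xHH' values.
Answer: 0x21 0x42 0x84 0x0F 0x1E 0x3C 0x78 0xF0

Derivation:
Register before byte 1: 0x00
After XOR with byte 0x93: 0x93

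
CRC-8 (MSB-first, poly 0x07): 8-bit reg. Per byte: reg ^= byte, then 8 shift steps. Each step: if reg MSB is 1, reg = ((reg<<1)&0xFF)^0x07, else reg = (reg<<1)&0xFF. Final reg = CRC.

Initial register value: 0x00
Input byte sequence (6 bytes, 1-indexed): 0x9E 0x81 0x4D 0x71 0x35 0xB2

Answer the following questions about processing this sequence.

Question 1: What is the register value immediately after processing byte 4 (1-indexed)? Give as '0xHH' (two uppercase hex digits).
Answer: 0x10

Derivation:
After byte 1 (0x9E): reg=0xD3
After byte 2 (0x81): reg=0xB9
After byte 3 (0x4D): reg=0xC2
After byte 4 (0x71): reg=0x10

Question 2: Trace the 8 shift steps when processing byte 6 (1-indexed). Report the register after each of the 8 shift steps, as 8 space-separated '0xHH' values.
After byte 1 (0x9E): reg=0xD3
After byte 2 (0x81): reg=0xB9
After byte 3 (0x4D): reg=0xC2
After byte 4 (0x71): reg=0x10
After byte 5 (0x35): reg=0xFB
Register before byte 6: 0xFB
After XOR with byte 0xB2: 0x49

Answer: 0x92 0x23 0x46 0x8C 0x1F 0x3E 0x7C 0xF8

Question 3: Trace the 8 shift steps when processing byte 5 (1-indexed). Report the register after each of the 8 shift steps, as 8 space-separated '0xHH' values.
After byte 1 (0x9E): reg=0xD3
After byte 2 (0x81): reg=0xB9
After byte 3 (0x4D): reg=0xC2
After byte 4 (0x71): reg=0x10
Register before byte 5: 0x10
After XOR with byte 0x35: 0x25

Answer: 0x4A 0x94 0x2F 0x5E 0xBC 0x7F 0xFE 0xFB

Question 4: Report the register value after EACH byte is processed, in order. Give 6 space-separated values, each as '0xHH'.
0xD3 0xB9 0xC2 0x10 0xFB 0xF8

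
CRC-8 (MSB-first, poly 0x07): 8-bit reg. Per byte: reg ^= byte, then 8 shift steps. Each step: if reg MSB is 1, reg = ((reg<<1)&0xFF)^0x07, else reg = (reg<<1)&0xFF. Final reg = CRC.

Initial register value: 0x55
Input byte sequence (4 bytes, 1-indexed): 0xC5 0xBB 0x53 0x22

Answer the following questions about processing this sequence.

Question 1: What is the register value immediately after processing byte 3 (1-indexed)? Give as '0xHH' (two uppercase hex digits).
After byte 1 (0xC5): reg=0xF9
After byte 2 (0xBB): reg=0xC9
After byte 3 (0x53): reg=0xCF

Answer: 0xCF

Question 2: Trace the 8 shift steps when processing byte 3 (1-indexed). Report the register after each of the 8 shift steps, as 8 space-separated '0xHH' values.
After byte 1 (0xC5): reg=0xF9
After byte 2 (0xBB): reg=0xC9
Register before byte 3: 0xC9
After XOR with byte 0x53: 0x9A

Answer: 0x33 0x66 0xCC 0x9F 0x39 0x72 0xE4 0xCF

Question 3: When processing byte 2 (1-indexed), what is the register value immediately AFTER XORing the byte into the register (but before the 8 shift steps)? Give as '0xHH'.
Answer: 0x42

Derivation:
Register before byte 2: 0xF9
Byte 2: 0xBB
0xF9 XOR 0xBB = 0x42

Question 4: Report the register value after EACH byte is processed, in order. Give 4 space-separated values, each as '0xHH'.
0xF9 0xC9 0xCF 0x8D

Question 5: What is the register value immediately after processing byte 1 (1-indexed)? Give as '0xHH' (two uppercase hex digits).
Answer: 0xF9

Derivation:
After byte 1 (0xC5): reg=0xF9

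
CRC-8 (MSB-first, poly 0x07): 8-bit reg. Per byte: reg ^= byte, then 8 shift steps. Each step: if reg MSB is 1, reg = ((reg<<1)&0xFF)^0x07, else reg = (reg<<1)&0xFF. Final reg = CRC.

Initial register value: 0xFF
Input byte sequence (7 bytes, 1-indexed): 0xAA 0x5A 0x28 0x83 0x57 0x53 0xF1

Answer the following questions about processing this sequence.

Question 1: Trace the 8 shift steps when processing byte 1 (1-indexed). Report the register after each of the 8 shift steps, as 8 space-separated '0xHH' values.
Answer: 0xAA 0x53 0xA6 0x4B 0x96 0x2B 0x56 0xAC

Derivation:
Register before byte 1: 0xFF
After XOR with byte 0xAA: 0x55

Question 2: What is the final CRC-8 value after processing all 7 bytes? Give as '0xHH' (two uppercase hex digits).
Answer: 0x67

Derivation:
After byte 1 (0xAA): reg=0xAC
After byte 2 (0x5A): reg=0xCC
After byte 3 (0x28): reg=0xB2
After byte 4 (0x83): reg=0x97
After byte 5 (0x57): reg=0x4E
After byte 6 (0x53): reg=0x53
After byte 7 (0xF1): reg=0x67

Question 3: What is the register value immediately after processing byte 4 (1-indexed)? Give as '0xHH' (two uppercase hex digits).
After byte 1 (0xAA): reg=0xAC
After byte 2 (0x5A): reg=0xCC
After byte 3 (0x28): reg=0xB2
After byte 4 (0x83): reg=0x97

Answer: 0x97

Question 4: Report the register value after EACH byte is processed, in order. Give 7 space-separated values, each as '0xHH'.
0xAC 0xCC 0xB2 0x97 0x4E 0x53 0x67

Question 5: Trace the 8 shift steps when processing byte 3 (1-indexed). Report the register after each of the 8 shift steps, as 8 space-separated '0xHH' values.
Answer: 0xCF 0x99 0x35 0x6A 0xD4 0xAF 0x59 0xB2

Derivation:
After byte 1 (0xAA): reg=0xAC
After byte 2 (0x5A): reg=0xCC
Register before byte 3: 0xCC
After XOR with byte 0x28: 0xE4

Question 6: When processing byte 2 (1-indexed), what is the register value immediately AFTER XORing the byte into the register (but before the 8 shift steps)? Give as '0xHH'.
Register before byte 2: 0xAC
Byte 2: 0x5A
0xAC XOR 0x5A = 0xF6

Answer: 0xF6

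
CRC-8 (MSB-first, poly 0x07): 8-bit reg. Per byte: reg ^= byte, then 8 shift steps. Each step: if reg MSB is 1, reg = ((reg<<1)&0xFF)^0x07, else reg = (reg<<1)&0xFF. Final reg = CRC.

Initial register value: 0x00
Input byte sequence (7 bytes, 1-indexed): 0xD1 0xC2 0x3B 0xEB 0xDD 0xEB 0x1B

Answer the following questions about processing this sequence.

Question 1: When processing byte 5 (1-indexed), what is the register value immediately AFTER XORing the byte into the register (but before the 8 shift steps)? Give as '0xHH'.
Answer: 0xAC

Derivation:
Register before byte 5: 0x71
Byte 5: 0xDD
0x71 XOR 0xDD = 0xAC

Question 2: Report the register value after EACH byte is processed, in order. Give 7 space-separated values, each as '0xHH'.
0x39 0xEF 0x22 0x71 0x4D 0x7B 0x27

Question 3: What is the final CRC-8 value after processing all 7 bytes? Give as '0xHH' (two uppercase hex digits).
Answer: 0x27

Derivation:
After byte 1 (0xD1): reg=0x39
After byte 2 (0xC2): reg=0xEF
After byte 3 (0x3B): reg=0x22
After byte 4 (0xEB): reg=0x71
After byte 5 (0xDD): reg=0x4D
After byte 6 (0xEB): reg=0x7B
After byte 7 (0x1B): reg=0x27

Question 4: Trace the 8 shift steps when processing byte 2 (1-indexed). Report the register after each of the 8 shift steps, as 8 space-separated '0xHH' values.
After byte 1 (0xD1): reg=0x39
Register before byte 2: 0x39
After XOR with byte 0xC2: 0xFB

Answer: 0xF1 0xE5 0xCD 0x9D 0x3D 0x7A 0xF4 0xEF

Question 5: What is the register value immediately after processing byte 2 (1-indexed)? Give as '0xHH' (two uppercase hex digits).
After byte 1 (0xD1): reg=0x39
After byte 2 (0xC2): reg=0xEF

Answer: 0xEF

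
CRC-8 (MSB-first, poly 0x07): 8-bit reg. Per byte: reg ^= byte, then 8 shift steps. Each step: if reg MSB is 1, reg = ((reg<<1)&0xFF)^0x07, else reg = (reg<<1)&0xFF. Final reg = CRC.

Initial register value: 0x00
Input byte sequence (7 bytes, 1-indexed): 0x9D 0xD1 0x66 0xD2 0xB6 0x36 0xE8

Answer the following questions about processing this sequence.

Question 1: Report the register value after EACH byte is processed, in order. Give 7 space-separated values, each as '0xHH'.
0xDA 0x31 0xA2 0x57 0xA9 0xD4 0xB4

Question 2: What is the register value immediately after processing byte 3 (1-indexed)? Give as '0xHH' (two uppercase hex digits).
Answer: 0xA2

Derivation:
After byte 1 (0x9D): reg=0xDA
After byte 2 (0xD1): reg=0x31
After byte 3 (0x66): reg=0xA2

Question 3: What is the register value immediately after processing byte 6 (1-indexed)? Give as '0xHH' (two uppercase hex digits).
Answer: 0xD4

Derivation:
After byte 1 (0x9D): reg=0xDA
After byte 2 (0xD1): reg=0x31
After byte 3 (0x66): reg=0xA2
After byte 4 (0xD2): reg=0x57
After byte 5 (0xB6): reg=0xA9
After byte 6 (0x36): reg=0xD4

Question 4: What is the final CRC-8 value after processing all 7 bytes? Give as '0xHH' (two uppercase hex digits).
After byte 1 (0x9D): reg=0xDA
After byte 2 (0xD1): reg=0x31
After byte 3 (0x66): reg=0xA2
After byte 4 (0xD2): reg=0x57
After byte 5 (0xB6): reg=0xA9
After byte 6 (0x36): reg=0xD4
After byte 7 (0xE8): reg=0xB4

Answer: 0xB4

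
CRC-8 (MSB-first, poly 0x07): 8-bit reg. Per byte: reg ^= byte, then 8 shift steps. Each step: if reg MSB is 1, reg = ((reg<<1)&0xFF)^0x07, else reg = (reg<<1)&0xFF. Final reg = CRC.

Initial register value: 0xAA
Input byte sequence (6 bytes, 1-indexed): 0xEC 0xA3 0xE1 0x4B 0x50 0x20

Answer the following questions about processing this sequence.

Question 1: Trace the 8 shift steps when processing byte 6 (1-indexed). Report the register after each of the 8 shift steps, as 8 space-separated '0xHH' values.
Answer: 0x77 0xEE 0xDB 0xB1 0x65 0xCA 0x93 0x21

Derivation:
After byte 1 (0xEC): reg=0xD5
After byte 2 (0xA3): reg=0x45
After byte 3 (0xE1): reg=0x75
After byte 4 (0x4B): reg=0xBA
After byte 5 (0x50): reg=0x98
Register before byte 6: 0x98
After XOR with byte 0x20: 0xB8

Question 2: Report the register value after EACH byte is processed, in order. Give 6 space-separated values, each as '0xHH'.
0xD5 0x45 0x75 0xBA 0x98 0x21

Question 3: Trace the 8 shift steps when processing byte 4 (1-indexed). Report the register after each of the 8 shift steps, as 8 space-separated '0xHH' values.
After byte 1 (0xEC): reg=0xD5
After byte 2 (0xA3): reg=0x45
After byte 3 (0xE1): reg=0x75
Register before byte 4: 0x75
After XOR with byte 0x4B: 0x3E

Answer: 0x7C 0xF8 0xF7 0xE9 0xD5 0xAD 0x5D 0xBA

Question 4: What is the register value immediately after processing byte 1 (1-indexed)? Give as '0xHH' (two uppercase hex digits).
Answer: 0xD5

Derivation:
After byte 1 (0xEC): reg=0xD5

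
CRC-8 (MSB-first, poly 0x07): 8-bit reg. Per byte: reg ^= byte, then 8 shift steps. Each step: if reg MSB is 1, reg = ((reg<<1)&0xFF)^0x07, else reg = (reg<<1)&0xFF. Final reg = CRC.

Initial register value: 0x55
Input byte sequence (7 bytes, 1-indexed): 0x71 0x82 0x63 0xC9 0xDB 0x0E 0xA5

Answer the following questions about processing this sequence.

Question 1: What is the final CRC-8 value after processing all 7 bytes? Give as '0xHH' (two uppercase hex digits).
Answer: 0x0B

Derivation:
After byte 1 (0x71): reg=0xFC
After byte 2 (0x82): reg=0x7D
After byte 3 (0x63): reg=0x5A
After byte 4 (0xC9): reg=0xF0
After byte 5 (0xDB): reg=0xD1
After byte 6 (0x0E): reg=0x13
After byte 7 (0xA5): reg=0x0B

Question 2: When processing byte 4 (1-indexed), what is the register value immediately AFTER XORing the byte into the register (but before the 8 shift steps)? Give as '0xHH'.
Register before byte 4: 0x5A
Byte 4: 0xC9
0x5A XOR 0xC9 = 0x93

Answer: 0x93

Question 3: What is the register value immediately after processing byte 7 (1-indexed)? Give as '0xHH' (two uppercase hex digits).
Answer: 0x0B

Derivation:
After byte 1 (0x71): reg=0xFC
After byte 2 (0x82): reg=0x7D
After byte 3 (0x63): reg=0x5A
After byte 4 (0xC9): reg=0xF0
After byte 5 (0xDB): reg=0xD1
After byte 6 (0x0E): reg=0x13
After byte 7 (0xA5): reg=0x0B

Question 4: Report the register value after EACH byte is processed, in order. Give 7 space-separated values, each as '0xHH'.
0xFC 0x7D 0x5A 0xF0 0xD1 0x13 0x0B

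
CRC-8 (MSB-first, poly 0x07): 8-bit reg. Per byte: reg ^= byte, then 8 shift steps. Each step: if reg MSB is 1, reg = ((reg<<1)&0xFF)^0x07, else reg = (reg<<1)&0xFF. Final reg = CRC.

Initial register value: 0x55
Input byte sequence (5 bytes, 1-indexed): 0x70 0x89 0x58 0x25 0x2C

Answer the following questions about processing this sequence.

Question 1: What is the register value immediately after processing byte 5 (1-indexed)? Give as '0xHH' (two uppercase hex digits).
After byte 1 (0x70): reg=0xFB
After byte 2 (0x89): reg=0x59
After byte 3 (0x58): reg=0x07
After byte 4 (0x25): reg=0xEE
After byte 5 (0x2C): reg=0x40

Answer: 0x40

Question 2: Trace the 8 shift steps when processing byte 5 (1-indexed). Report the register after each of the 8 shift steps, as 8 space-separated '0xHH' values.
After byte 1 (0x70): reg=0xFB
After byte 2 (0x89): reg=0x59
After byte 3 (0x58): reg=0x07
After byte 4 (0x25): reg=0xEE
Register before byte 5: 0xEE
After XOR with byte 0x2C: 0xC2

Answer: 0x83 0x01 0x02 0x04 0x08 0x10 0x20 0x40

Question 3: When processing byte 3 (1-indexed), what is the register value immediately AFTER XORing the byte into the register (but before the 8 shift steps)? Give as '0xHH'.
Register before byte 3: 0x59
Byte 3: 0x58
0x59 XOR 0x58 = 0x01

Answer: 0x01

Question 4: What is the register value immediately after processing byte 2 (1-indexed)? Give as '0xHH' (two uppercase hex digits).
After byte 1 (0x70): reg=0xFB
After byte 2 (0x89): reg=0x59

Answer: 0x59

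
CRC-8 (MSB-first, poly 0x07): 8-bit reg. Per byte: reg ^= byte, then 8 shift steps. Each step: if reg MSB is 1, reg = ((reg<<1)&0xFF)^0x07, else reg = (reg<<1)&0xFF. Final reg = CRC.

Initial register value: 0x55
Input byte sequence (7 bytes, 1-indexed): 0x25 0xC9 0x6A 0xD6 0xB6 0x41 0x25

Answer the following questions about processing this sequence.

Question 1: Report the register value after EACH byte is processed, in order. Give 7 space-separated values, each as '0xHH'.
0x57 0xD3 0x26 0xDE 0x1F 0x9D 0x21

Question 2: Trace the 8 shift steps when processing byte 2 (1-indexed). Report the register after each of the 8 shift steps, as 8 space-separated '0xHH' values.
After byte 1 (0x25): reg=0x57
Register before byte 2: 0x57
After XOR with byte 0xC9: 0x9E

Answer: 0x3B 0x76 0xEC 0xDF 0xB9 0x75 0xEA 0xD3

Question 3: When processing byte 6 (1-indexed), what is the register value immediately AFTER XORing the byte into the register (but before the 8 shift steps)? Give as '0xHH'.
Answer: 0x5E

Derivation:
Register before byte 6: 0x1F
Byte 6: 0x41
0x1F XOR 0x41 = 0x5E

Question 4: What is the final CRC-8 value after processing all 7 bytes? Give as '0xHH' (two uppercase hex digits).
After byte 1 (0x25): reg=0x57
After byte 2 (0xC9): reg=0xD3
After byte 3 (0x6A): reg=0x26
After byte 4 (0xD6): reg=0xDE
After byte 5 (0xB6): reg=0x1F
After byte 6 (0x41): reg=0x9D
After byte 7 (0x25): reg=0x21

Answer: 0x21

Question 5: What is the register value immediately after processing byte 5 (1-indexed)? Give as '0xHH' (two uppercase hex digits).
Answer: 0x1F

Derivation:
After byte 1 (0x25): reg=0x57
After byte 2 (0xC9): reg=0xD3
After byte 3 (0x6A): reg=0x26
After byte 4 (0xD6): reg=0xDE
After byte 5 (0xB6): reg=0x1F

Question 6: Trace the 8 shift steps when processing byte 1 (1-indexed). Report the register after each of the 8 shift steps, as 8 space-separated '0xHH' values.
Register before byte 1: 0x55
After XOR with byte 0x25: 0x70

Answer: 0xE0 0xC7 0x89 0x15 0x2A 0x54 0xA8 0x57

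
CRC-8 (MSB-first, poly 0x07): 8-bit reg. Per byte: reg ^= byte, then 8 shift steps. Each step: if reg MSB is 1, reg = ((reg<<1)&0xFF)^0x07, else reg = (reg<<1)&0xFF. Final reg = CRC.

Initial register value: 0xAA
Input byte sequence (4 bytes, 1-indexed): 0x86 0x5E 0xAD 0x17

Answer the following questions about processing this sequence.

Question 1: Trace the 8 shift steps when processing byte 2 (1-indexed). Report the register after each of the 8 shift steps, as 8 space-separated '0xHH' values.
After byte 1 (0x86): reg=0xC4
Register before byte 2: 0xC4
After XOR with byte 0x5E: 0x9A

Answer: 0x33 0x66 0xCC 0x9F 0x39 0x72 0xE4 0xCF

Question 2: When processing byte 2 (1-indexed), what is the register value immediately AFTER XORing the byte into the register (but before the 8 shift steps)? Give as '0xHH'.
Answer: 0x9A

Derivation:
Register before byte 2: 0xC4
Byte 2: 0x5E
0xC4 XOR 0x5E = 0x9A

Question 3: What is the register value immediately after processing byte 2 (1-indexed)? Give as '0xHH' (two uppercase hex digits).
Answer: 0xCF

Derivation:
After byte 1 (0x86): reg=0xC4
After byte 2 (0x5E): reg=0xCF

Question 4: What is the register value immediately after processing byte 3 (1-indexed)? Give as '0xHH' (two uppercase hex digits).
After byte 1 (0x86): reg=0xC4
After byte 2 (0x5E): reg=0xCF
After byte 3 (0xAD): reg=0x29

Answer: 0x29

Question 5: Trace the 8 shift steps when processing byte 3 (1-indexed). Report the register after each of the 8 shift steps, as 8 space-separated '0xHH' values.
Answer: 0xC4 0x8F 0x19 0x32 0x64 0xC8 0x97 0x29

Derivation:
After byte 1 (0x86): reg=0xC4
After byte 2 (0x5E): reg=0xCF
Register before byte 3: 0xCF
After XOR with byte 0xAD: 0x62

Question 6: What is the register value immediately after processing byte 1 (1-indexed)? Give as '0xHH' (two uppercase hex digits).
After byte 1 (0x86): reg=0xC4

Answer: 0xC4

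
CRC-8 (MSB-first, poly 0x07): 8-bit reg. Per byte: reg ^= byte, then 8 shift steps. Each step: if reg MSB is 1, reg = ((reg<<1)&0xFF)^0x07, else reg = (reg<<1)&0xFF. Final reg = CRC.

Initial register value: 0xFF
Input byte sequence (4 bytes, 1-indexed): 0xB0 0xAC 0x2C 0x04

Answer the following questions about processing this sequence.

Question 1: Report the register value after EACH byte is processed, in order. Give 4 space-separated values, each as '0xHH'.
0xEA 0xD5 0xE1 0xB5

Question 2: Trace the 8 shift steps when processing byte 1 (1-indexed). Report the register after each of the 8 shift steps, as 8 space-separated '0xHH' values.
Answer: 0x9E 0x3B 0x76 0xEC 0xDF 0xB9 0x75 0xEA

Derivation:
Register before byte 1: 0xFF
After XOR with byte 0xB0: 0x4F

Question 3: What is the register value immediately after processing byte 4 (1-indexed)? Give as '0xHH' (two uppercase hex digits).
After byte 1 (0xB0): reg=0xEA
After byte 2 (0xAC): reg=0xD5
After byte 3 (0x2C): reg=0xE1
After byte 4 (0x04): reg=0xB5

Answer: 0xB5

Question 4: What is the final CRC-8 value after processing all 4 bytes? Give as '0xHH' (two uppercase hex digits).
Answer: 0xB5

Derivation:
After byte 1 (0xB0): reg=0xEA
After byte 2 (0xAC): reg=0xD5
After byte 3 (0x2C): reg=0xE1
After byte 4 (0x04): reg=0xB5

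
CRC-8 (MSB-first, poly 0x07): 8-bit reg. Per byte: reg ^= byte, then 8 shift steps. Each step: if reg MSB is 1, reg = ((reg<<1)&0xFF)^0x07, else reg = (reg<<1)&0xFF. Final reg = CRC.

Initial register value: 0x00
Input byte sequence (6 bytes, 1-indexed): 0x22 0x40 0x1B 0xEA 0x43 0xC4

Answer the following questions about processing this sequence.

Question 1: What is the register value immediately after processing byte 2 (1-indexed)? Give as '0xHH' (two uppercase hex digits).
Answer: 0x43

Derivation:
After byte 1 (0x22): reg=0xEE
After byte 2 (0x40): reg=0x43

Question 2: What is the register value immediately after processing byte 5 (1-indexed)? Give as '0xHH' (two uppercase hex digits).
After byte 1 (0x22): reg=0xEE
After byte 2 (0x40): reg=0x43
After byte 3 (0x1B): reg=0x8F
After byte 4 (0xEA): reg=0x3C
After byte 5 (0x43): reg=0x7A

Answer: 0x7A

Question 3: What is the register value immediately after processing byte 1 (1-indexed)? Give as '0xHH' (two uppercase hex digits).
Answer: 0xEE

Derivation:
After byte 1 (0x22): reg=0xEE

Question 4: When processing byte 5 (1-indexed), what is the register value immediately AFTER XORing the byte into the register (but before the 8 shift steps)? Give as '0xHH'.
Register before byte 5: 0x3C
Byte 5: 0x43
0x3C XOR 0x43 = 0x7F

Answer: 0x7F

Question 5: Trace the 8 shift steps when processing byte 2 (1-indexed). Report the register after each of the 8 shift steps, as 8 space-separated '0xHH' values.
After byte 1 (0x22): reg=0xEE
Register before byte 2: 0xEE
After XOR with byte 0x40: 0xAE

Answer: 0x5B 0xB6 0x6B 0xD6 0xAB 0x51 0xA2 0x43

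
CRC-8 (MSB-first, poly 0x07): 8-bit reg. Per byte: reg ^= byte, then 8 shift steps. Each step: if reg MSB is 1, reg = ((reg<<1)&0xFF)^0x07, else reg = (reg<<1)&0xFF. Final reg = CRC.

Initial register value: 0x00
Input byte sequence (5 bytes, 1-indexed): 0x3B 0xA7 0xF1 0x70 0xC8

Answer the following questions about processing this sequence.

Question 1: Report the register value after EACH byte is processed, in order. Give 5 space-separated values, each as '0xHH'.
0xA1 0x12 0xA7 0x2B 0xA7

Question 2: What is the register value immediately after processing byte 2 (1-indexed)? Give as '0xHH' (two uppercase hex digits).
After byte 1 (0x3B): reg=0xA1
After byte 2 (0xA7): reg=0x12

Answer: 0x12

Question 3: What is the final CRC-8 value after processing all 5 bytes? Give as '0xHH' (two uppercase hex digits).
Answer: 0xA7

Derivation:
After byte 1 (0x3B): reg=0xA1
After byte 2 (0xA7): reg=0x12
After byte 3 (0xF1): reg=0xA7
After byte 4 (0x70): reg=0x2B
After byte 5 (0xC8): reg=0xA7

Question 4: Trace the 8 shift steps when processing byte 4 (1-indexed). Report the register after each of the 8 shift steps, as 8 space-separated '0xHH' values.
Answer: 0xA9 0x55 0xAA 0x53 0xA6 0x4B 0x96 0x2B

Derivation:
After byte 1 (0x3B): reg=0xA1
After byte 2 (0xA7): reg=0x12
After byte 3 (0xF1): reg=0xA7
Register before byte 4: 0xA7
After XOR with byte 0x70: 0xD7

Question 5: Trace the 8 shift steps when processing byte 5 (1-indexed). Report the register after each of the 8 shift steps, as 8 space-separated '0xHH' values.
Answer: 0xC1 0x85 0x0D 0x1A 0x34 0x68 0xD0 0xA7

Derivation:
After byte 1 (0x3B): reg=0xA1
After byte 2 (0xA7): reg=0x12
After byte 3 (0xF1): reg=0xA7
After byte 4 (0x70): reg=0x2B
Register before byte 5: 0x2B
After XOR with byte 0xC8: 0xE3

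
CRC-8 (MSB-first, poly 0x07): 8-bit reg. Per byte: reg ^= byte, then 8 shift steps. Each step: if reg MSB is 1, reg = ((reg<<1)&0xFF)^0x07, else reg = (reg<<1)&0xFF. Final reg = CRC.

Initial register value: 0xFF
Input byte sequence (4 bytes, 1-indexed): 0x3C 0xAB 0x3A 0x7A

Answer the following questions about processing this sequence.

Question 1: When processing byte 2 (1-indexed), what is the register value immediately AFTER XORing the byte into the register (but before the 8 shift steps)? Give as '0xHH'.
Register before byte 2: 0x47
Byte 2: 0xAB
0x47 XOR 0xAB = 0xEC

Answer: 0xEC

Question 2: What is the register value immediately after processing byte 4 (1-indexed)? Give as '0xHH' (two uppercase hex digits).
After byte 1 (0x3C): reg=0x47
After byte 2 (0xAB): reg=0x8A
After byte 3 (0x3A): reg=0x19
After byte 4 (0x7A): reg=0x2E

Answer: 0x2E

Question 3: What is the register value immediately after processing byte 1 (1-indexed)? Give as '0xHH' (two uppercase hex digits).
Answer: 0x47

Derivation:
After byte 1 (0x3C): reg=0x47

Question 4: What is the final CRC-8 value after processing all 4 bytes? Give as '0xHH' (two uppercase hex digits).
Answer: 0x2E

Derivation:
After byte 1 (0x3C): reg=0x47
After byte 2 (0xAB): reg=0x8A
After byte 3 (0x3A): reg=0x19
After byte 4 (0x7A): reg=0x2E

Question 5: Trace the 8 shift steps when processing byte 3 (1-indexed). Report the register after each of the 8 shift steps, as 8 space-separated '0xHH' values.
Answer: 0x67 0xCE 0x9B 0x31 0x62 0xC4 0x8F 0x19

Derivation:
After byte 1 (0x3C): reg=0x47
After byte 2 (0xAB): reg=0x8A
Register before byte 3: 0x8A
After XOR with byte 0x3A: 0xB0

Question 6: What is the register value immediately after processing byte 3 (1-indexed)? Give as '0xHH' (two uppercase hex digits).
After byte 1 (0x3C): reg=0x47
After byte 2 (0xAB): reg=0x8A
After byte 3 (0x3A): reg=0x19

Answer: 0x19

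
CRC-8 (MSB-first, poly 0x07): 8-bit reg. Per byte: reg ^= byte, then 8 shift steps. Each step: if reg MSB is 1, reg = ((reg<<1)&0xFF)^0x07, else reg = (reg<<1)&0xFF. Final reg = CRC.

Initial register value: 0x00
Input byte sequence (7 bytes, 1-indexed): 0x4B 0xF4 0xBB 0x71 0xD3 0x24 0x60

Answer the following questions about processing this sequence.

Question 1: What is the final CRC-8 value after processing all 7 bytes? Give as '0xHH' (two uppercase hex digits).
Answer: 0x47

Derivation:
After byte 1 (0x4B): reg=0xF6
After byte 2 (0xF4): reg=0x0E
After byte 3 (0xBB): reg=0x02
After byte 4 (0x71): reg=0x5E
After byte 5 (0xD3): reg=0xAA
After byte 6 (0x24): reg=0xA3
After byte 7 (0x60): reg=0x47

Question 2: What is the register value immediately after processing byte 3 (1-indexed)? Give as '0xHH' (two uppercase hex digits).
Answer: 0x02

Derivation:
After byte 1 (0x4B): reg=0xF6
After byte 2 (0xF4): reg=0x0E
After byte 3 (0xBB): reg=0x02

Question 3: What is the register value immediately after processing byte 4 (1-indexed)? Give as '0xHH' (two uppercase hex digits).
Answer: 0x5E

Derivation:
After byte 1 (0x4B): reg=0xF6
After byte 2 (0xF4): reg=0x0E
After byte 3 (0xBB): reg=0x02
After byte 4 (0x71): reg=0x5E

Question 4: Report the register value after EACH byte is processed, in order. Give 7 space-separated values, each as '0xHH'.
0xF6 0x0E 0x02 0x5E 0xAA 0xA3 0x47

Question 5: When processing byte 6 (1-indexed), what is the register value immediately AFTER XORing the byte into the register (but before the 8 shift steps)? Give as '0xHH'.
Answer: 0x8E

Derivation:
Register before byte 6: 0xAA
Byte 6: 0x24
0xAA XOR 0x24 = 0x8E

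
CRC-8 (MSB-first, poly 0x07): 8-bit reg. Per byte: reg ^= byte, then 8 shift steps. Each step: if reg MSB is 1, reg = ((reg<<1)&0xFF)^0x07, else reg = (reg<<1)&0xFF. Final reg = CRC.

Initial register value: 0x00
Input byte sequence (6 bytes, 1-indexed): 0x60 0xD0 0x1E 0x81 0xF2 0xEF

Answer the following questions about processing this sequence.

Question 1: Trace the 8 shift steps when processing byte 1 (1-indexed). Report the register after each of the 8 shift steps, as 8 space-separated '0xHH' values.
Answer: 0xC0 0x87 0x09 0x12 0x24 0x48 0x90 0x27

Derivation:
Register before byte 1: 0x00
After XOR with byte 0x60: 0x60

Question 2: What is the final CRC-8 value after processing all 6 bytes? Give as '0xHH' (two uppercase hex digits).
Answer: 0x5E

Derivation:
After byte 1 (0x60): reg=0x27
After byte 2 (0xD0): reg=0xCB
After byte 3 (0x1E): reg=0x25
After byte 4 (0x81): reg=0x75
After byte 5 (0xF2): reg=0x9C
After byte 6 (0xEF): reg=0x5E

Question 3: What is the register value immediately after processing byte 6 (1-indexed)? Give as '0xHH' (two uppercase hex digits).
After byte 1 (0x60): reg=0x27
After byte 2 (0xD0): reg=0xCB
After byte 3 (0x1E): reg=0x25
After byte 4 (0x81): reg=0x75
After byte 5 (0xF2): reg=0x9C
After byte 6 (0xEF): reg=0x5E

Answer: 0x5E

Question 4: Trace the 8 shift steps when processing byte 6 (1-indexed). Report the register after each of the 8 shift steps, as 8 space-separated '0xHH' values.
Answer: 0xE6 0xCB 0x91 0x25 0x4A 0x94 0x2F 0x5E

Derivation:
After byte 1 (0x60): reg=0x27
After byte 2 (0xD0): reg=0xCB
After byte 3 (0x1E): reg=0x25
After byte 4 (0x81): reg=0x75
After byte 5 (0xF2): reg=0x9C
Register before byte 6: 0x9C
After XOR with byte 0xEF: 0x73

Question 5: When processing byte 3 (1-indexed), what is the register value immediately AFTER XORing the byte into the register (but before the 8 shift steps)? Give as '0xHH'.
Answer: 0xD5

Derivation:
Register before byte 3: 0xCB
Byte 3: 0x1E
0xCB XOR 0x1E = 0xD5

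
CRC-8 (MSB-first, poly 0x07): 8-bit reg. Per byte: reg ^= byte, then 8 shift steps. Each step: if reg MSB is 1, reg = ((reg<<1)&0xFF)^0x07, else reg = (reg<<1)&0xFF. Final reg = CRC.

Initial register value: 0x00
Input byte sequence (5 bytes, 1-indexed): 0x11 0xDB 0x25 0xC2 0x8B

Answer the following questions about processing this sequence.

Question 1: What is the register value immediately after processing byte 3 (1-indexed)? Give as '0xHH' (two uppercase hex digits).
After byte 1 (0x11): reg=0x77
After byte 2 (0xDB): reg=0x4D
After byte 3 (0x25): reg=0x1F

Answer: 0x1F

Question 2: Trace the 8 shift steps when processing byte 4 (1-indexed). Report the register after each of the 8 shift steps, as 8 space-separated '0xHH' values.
After byte 1 (0x11): reg=0x77
After byte 2 (0xDB): reg=0x4D
After byte 3 (0x25): reg=0x1F
Register before byte 4: 0x1F
After XOR with byte 0xC2: 0xDD

Answer: 0xBD 0x7D 0xFA 0xF3 0xE1 0xC5 0x8D 0x1D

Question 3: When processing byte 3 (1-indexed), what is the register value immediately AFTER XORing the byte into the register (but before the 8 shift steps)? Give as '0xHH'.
Answer: 0x68

Derivation:
Register before byte 3: 0x4D
Byte 3: 0x25
0x4D XOR 0x25 = 0x68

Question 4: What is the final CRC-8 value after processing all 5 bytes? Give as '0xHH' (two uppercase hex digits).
After byte 1 (0x11): reg=0x77
After byte 2 (0xDB): reg=0x4D
After byte 3 (0x25): reg=0x1F
After byte 4 (0xC2): reg=0x1D
After byte 5 (0x8B): reg=0xEB

Answer: 0xEB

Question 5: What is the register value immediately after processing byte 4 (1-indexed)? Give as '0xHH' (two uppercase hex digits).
Answer: 0x1D

Derivation:
After byte 1 (0x11): reg=0x77
After byte 2 (0xDB): reg=0x4D
After byte 3 (0x25): reg=0x1F
After byte 4 (0xC2): reg=0x1D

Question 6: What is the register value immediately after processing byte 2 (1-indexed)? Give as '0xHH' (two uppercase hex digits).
Answer: 0x4D

Derivation:
After byte 1 (0x11): reg=0x77
After byte 2 (0xDB): reg=0x4D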